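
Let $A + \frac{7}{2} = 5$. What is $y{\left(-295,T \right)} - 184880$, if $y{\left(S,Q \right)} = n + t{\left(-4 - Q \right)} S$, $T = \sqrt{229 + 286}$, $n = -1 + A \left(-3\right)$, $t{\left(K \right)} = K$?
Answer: $- \frac{367411}{2} + 295 \sqrt{515} \approx -1.7701 \cdot 10^{5}$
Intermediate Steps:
$A = \frac{3}{2}$ ($A = - \frac{7}{2} + 5 = \frac{3}{2} \approx 1.5$)
$n = - \frac{11}{2}$ ($n = -1 + \frac{3}{2} \left(-3\right) = -1 - \frac{9}{2} = - \frac{11}{2} \approx -5.5$)
$T = \sqrt{515} \approx 22.694$
$y{\left(S,Q \right)} = - \frac{11}{2} + S \left(-4 - Q\right)$ ($y{\left(S,Q \right)} = - \frac{11}{2} + \left(-4 - Q\right) S = - \frac{11}{2} + S \left(-4 - Q\right)$)
$y{\left(-295,T \right)} - 184880 = \left(- \frac{11}{2} - - 295 \left(4 + \sqrt{515}\right)\right) - 184880 = \left(- \frac{11}{2} + \left(1180 + 295 \sqrt{515}\right)\right) - 184880 = \left(\frac{2349}{2} + 295 \sqrt{515}\right) - 184880 = - \frac{367411}{2} + 295 \sqrt{515}$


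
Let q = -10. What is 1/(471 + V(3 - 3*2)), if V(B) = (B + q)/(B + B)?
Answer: 6/2839 ≈ 0.0021134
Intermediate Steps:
V(B) = (-10 + B)/(2*B) (V(B) = (B - 10)/(B + B) = (-10 + B)/((2*B)) = (-10 + B)*(1/(2*B)) = (-10 + B)/(2*B))
1/(471 + V(3 - 3*2)) = 1/(471 + (-10 + (3 - 3*2))/(2*(3 - 3*2))) = 1/(471 + (-10 + (3 - 6))/(2*(3 - 6))) = 1/(471 + (½)*(-10 - 3)/(-3)) = 1/(471 + (½)*(-⅓)*(-13)) = 1/(471 + 13/6) = 1/(2839/6) = 6/2839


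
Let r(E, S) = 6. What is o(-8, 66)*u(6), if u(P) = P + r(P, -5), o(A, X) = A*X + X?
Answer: -5544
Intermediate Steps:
o(A, X) = X + A*X
u(P) = 6 + P (u(P) = P + 6 = 6 + P)
o(-8, 66)*u(6) = (66*(1 - 8))*(6 + 6) = (66*(-7))*12 = -462*12 = -5544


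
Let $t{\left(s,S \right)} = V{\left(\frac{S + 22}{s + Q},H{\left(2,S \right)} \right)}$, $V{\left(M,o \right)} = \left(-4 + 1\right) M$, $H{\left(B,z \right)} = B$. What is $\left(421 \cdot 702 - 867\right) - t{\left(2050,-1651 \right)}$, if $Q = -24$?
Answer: $\frac{597006663}{2026} \approx 2.9467 \cdot 10^{5}$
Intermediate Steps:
$V{\left(M,o \right)} = - 3 M$
$t{\left(s,S \right)} = - \frac{3 \left(22 + S\right)}{-24 + s}$ ($t{\left(s,S \right)} = - 3 \frac{S + 22}{s - 24} = - 3 \frac{22 + S}{-24 + s} = - \frac{3 \left(22 + S\right)}{-24 + s}$)
$\left(421 \cdot 702 - 867\right) - t{\left(2050,-1651 \right)} = \left(421 \cdot 702 - 867\right) - \frac{3 \left(-22 - -1651\right)}{-24 + 2050} = \left(295542 - 867\right) - \frac{3 \left(-22 + 1651\right)}{2026} = 294675 - 3 \cdot \frac{1}{2026} \cdot 1629 = 294675 - \frac{4887}{2026} = \frac{597006663}{2026}$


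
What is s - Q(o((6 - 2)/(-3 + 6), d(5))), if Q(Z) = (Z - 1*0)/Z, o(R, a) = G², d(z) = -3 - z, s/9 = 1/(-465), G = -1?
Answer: -158/155 ≈ -1.0194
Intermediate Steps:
s = -3/155 (s = 9/(-465) = 9*(-1/465) = -3/155 ≈ -0.019355)
o(R, a) = 1 (o(R, a) = (-1)² = 1)
Q(Z) = 1 (Q(Z) = (Z + 0)/Z = Z/Z = 1)
s - Q(o((6 - 2)/(-3 + 6), d(5))) = -3/155 - 1*1 = -3/155 - 1 = -158/155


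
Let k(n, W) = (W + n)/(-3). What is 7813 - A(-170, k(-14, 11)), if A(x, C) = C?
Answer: 7812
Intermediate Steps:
k(n, W) = -W/3 - n/3 (k(n, W) = (W + n)*(-1/3) = -W/3 - n/3)
7813 - A(-170, k(-14, 11)) = 7813 - (-1/3*11 - 1/3*(-14)) = 7813 - (-11/3 + 14/3) = 7813 - 1*1 = 7813 - 1 = 7812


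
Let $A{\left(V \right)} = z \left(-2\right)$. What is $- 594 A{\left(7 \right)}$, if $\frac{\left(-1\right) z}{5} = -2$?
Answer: $11880$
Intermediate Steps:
$z = 10$ ($z = \left(-5\right) \left(-2\right) = 10$)
$A{\left(V \right)} = -20$ ($A{\left(V \right)} = 10 \left(-2\right) = -20$)
$- 594 A{\left(7 \right)} = \left(-594\right) \left(-20\right) = 11880$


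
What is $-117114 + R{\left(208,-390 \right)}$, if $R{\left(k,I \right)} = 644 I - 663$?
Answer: $-368937$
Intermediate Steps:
$R{\left(k,I \right)} = -663 + 644 I$
$-117114 + R{\left(208,-390 \right)} = -117114 + \left(-663 + 644 \left(-390\right)\right) = -117114 - 251823 = -368937$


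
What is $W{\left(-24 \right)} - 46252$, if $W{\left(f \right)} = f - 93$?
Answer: $-46369$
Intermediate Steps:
$W{\left(f \right)} = -93 + f$
$W{\left(-24 \right)} - 46252 = \left(-93 - 24\right) - 46252 = -117 - 46252 = -46369$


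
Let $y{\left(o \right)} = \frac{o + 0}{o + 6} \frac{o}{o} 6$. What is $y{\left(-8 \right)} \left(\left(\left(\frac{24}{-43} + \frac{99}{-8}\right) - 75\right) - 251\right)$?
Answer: $- \frac{349779}{43} \approx -8134.4$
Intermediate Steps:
$y{\left(o \right)} = \frac{6 o}{6 + o}$ ($y{\left(o \right)} = \frac{o}{6 + o} 1 \cdot 6 = \frac{o}{6 + o} 6 = \frac{6 o}{6 + o}$)
$y{\left(-8 \right)} \left(\left(\left(\frac{24}{-43} + \frac{99}{-8}\right) - 75\right) - 251\right) = 6 \left(-8\right) \frac{1}{6 - 8} \left(\left(\left(\frac{24}{-43} + \frac{99}{-8}\right) - 75\right) - 251\right) = 6 \left(-8\right) \frac{1}{-2} \left(\left(\left(24 \left(- \frac{1}{43}\right) + 99 \left(- \frac{1}{8}\right)\right) - 75\right) - 251\right) = 6 \left(-8\right) \left(- \frac{1}{2}\right) \left(\left(\left(- \frac{24}{43} - \frac{99}{8}\right) - 75\right) - 251\right) = 24 \left(\left(- \frac{4449}{344} - 75\right) - 251\right) = 24 \left(- \frac{30249}{344} - 251\right) = 24 \left(- \frac{116593}{344}\right) = - \frac{349779}{43}$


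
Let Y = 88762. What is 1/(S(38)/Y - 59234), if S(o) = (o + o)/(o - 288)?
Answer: -5547625/328608019269 ≈ -1.6882e-5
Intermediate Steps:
S(o) = 2*o/(-288 + o) (S(o) = (2*o)/(-288 + o) = 2*o/(-288 + o))
1/(S(38)/Y - 59234) = 1/((2*38/(-288 + 38))/88762 - 59234) = 1/((2*38/(-250))*(1/88762) - 59234) = 1/((2*38*(-1/250))*(1/88762) - 59234) = 1/(-38/125*1/88762 - 59234) = 1/(-19/5547625 - 59234) = 1/(-328608019269/5547625) = -5547625/328608019269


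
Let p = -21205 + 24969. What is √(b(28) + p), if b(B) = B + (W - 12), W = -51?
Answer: √3729 ≈ 61.066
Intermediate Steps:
b(B) = -63 + B (b(B) = B + (-51 - 12) = B - 63 = -63 + B)
p = 3764
√(b(28) + p) = √((-63 + 28) + 3764) = √(-35 + 3764) = √3729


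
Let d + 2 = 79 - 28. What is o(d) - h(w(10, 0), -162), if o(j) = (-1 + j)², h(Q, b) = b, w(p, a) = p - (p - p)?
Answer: 2466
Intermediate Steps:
w(p, a) = p (w(p, a) = p - 1*0 = p + 0 = p)
d = 49 (d = -2 + (79 - 28) = -2 + 51 = 49)
o(d) - h(w(10, 0), -162) = (-1 + 49)² - 1*(-162) = 48² + 162 = 2304 + 162 = 2466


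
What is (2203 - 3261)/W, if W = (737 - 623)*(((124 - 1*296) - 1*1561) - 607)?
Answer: 529/133380 ≈ 0.0039661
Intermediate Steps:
W = -266760 (W = 114*(((124 - 296) - 1561) - 607) = 114*((-172 - 1561) - 607) = 114*(-1733 - 607) = 114*(-2340) = -266760)
(2203 - 3261)/W = (2203 - 3261)/(-266760) = -1058*(-1/266760) = 529/133380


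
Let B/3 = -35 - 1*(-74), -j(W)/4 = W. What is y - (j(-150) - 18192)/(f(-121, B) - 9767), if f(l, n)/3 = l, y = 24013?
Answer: 121617049/5065 ≈ 24011.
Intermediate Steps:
j(W) = -4*W
B = 117 (B = 3*(-35 - 1*(-74)) = 3*(-35 + 74) = 3*39 = 117)
f(l, n) = 3*l
y - (j(-150) - 18192)/(f(-121, B) - 9767) = 24013 - (-4*(-150) - 18192)/(3*(-121) - 9767) = 24013 - (600 - 18192)/(-363 - 9767) = 24013 - (-17592)/(-10130) = 24013 - (-17592)*(-1)/10130 = 24013 - 1*8796/5065 = 24013 - 8796/5065 = 121617049/5065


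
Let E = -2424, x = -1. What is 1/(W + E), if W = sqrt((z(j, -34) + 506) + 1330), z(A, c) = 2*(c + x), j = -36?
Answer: -1212/2937005 - sqrt(1766)/5874010 ≈ -0.00041982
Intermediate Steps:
z(A, c) = -2 + 2*c (z(A, c) = 2*(c - 1) = 2*(-1 + c) = -2 + 2*c)
W = sqrt(1766) (W = sqrt(((-2 + 2*(-34)) + 506) + 1330) = sqrt(((-2 - 68) + 506) + 1330) = sqrt((-70 + 506) + 1330) = sqrt(436 + 1330) = sqrt(1766) ≈ 42.024)
1/(W + E) = 1/(sqrt(1766) - 2424) = 1/(-2424 + sqrt(1766))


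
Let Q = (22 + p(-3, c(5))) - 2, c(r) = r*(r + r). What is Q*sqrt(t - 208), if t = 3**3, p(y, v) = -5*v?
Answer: -230*I*sqrt(181) ≈ -3094.3*I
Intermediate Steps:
c(r) = 2*r**2 (c(r) = r*(2*r) = 2*r**2)
Q = -230 (Q = (22 - 10*5**2) - 2 = (22 - 10*25) - 2 = (22 - 5*50) - 2 = (22 - 250) - 2 = -228 - 2 = -230)
t = 27
Q*sqrt(t - 208) = -230*sqrt(27 - 208) = -230*I*sqrt(181)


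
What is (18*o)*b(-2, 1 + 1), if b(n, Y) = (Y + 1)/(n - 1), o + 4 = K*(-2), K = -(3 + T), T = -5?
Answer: 144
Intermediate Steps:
K = 2 (K = -(3 - 5) = -1*(-2) = 2)
o = -8 (o = -4 + 2*(-2) = -4 - 4 = -8)
b(n, Y) = (1 + Y)/(-1 + n)
(18*o)*b(-2, 1 + 1) = (18*(-8))*((1 + (1 + 1))/(-1 - 2)) = -144*(1 + 2)/(-3) = -(-48)*3 = -144*(-1) = 144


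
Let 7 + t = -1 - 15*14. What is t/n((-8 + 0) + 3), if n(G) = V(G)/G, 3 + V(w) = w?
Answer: -545/4 ≈ -136.25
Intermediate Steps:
V(w) = -3 + w
n(G) = (-3 + G)/G
t = -218 (t = -7 + (-1 - 15*14) = -7 + (-1 - 210) = -7 - 211 = -218)
t/n((-8 + 0) + 3) = -218*((-8 + 0) + 3)/(-3 + ((-8 + 0) + 3)) = -218*(-8 + 3)/(-3 + (-8 + 3)) = -218*(-5/(-3 - 5)) = -218/((-1/5*(-8))) = -218/8/5 = -218*5/8 = -545/4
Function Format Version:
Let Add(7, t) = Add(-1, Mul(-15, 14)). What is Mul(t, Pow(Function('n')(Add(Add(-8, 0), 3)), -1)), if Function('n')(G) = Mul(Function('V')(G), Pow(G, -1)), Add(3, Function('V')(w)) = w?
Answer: Rational(-545, 4) ≈ -136.25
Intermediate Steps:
Function('V')(w) = Add(-3, w)
Function('n')(G) = Mul(Pow(G, -1), Add(-3, G)) (Function('n')(G) = Mul(Add(-3, G), Pow(G, -1)) = Mul(Pow(G, -1), Add(-3, G)))
t = -218 (t = Add(-7, Add(-1, Mul(-15, 14))) = Add(-7, Add(-1, -210)) = Add(-7, -211) = -218)
Mul(t, Pow(Function('n')(Add(Add(-8, 0), 3)), -1)) = Mul(-218, Pow(Mul(Pow(Add(Add(-8, 0), 3), -1), Add(-3, Add(Add(-8, 0), 3))), -1)) = Mul(-218, Pow(Mul(Pow(Add(-8, 3), -1), Add(-3, Add(-8, 3))), -1)) = Mul(-218, Pow(Mul(Pow(-5, -1), Add(-3, -5)), -1)) = Mul(-218, Pow(Mul(Rational(-1, 5), -8), -1)) = Mul(-218, Pow(Rational(8, 5), -1)) = Mul(-218, Rational(5, 8)) = Rational(-545, 4)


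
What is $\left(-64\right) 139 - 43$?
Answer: $-8939$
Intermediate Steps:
$\left(-64\right) 139 - 43 = -8896 - 43 = -8939$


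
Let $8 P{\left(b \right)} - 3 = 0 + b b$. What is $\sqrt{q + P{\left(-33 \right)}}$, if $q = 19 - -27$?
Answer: $\frac{\sqrt{730}}{2} \approx 13.509$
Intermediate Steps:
$q = 46$ ($q = 19 + 27 = 46$)
$P{\left(b \right)} = \frac{3}{8} + \frac{b^{2}}{8}$ ($P{\left(b \right)} = \frac{3}{8} + \frac{0 + b b}{8} = \frac{3}{8} + \frac{0 + b^{2}}{8} = \frac{3}{8} + \frac{b^{2}}{8}$)
$\sqrt{q + P{\left(-33 \right)}} = \sqrt{46 + \left(\frac{3}{8} + \frac{\left(-33\right)^{2}}{8}\right)} = \sqrt{46 + \left(\frac{3}{8} + \frac{1}{8} \cdot 1089\right)} = \sqrt{46 + \left(\frac{3}{8} + \frac{1089}{8}\right)} = \sqrt{46 + \frac{273}{2}} = \sqrt{\frac{365}{2}} = \frac{\sqrt{730}}{2}$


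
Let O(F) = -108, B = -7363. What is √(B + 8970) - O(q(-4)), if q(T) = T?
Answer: 108 + √1607 ≈ 148.09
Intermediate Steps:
√(B + 8970) - O(q(-4)) = √(-7363 + 8970) - 1*(-108) = √1607 + 108 = 108 + √1607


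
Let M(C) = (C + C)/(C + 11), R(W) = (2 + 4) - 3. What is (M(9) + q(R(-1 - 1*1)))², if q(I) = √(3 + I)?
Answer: 681/100 + 9*√6/5 ≈ 11.219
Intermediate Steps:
R(W) = 3 (R(W) = 6 - 3 = 3)
M(C) = 2*C/(11 + C) (M(C) = (2*C)/(11 + C) = 2*C/(11 + C))
(M(9) + q(R(-1 - 1*1)))² = (2*9/(11 + 9) + √(3 + 3))² = (2*9/20 + √6)² = (2*9*(1/20) + √6)² = (9/10 + √6)²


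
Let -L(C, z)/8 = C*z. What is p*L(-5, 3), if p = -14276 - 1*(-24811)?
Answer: 1264200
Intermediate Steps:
L(C, z) = -8*C*z
p = 10535 (p = -14276 + 24811 = 10535)
p*L(-5, 3) = 10535*(-8*(-5)*3) = 10535*120 = 1264200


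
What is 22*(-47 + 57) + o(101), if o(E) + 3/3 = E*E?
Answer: 10420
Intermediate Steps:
o(E) = -1 + E**2 (o(E) = -1 + E*E = -1 + E**2)
22*(-47 + 57) + o(101) = 22*(-47 + 57) + (-1 + 101**2) = 22*10 + (-1 + 10201) = 220 + 10200 = 10420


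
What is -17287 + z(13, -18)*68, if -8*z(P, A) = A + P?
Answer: -34489/2 ≈ -17245.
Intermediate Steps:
z(P, A) = -A/8 - P/8 (z(P, A) = -(A + P)/8 = -A/8 - P/8)
-17287 + z(13, -18)*68 = -17287 + (-1/8*(-18) - 1/8*13)*68 = -17287 + (9/4 - 13/8)*68 = -17287 + (5/8)*68 = -17287 + 85/2 = -34489/2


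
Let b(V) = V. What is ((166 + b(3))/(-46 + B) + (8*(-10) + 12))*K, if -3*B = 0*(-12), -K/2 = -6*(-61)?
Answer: 1206702/23 ≈ 52465.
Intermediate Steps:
K = -732 (K = -(-12)*(-61) = -2*366 = -732)
B = 0 (B = -0*(-12) = -⅓*0 = 0)
((166 + b(3))/(-46 + B) + (8*(-10) + 12))*K = ((166 + 3)/(-46 + 0) + (8*(-10) + 12))*(-732) = (169/(-46) + (-80 + 12))*(-732) = (169*(-1/46) - 68)*(-732) = (-169/46 - 68)*(-732) = -3297/46*(-732) = 1206702/23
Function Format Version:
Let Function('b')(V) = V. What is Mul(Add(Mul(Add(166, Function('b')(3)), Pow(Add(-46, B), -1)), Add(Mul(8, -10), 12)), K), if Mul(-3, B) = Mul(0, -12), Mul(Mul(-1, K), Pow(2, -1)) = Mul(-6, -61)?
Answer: Rational(1206702, 23) ≈ 52465.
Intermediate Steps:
K = -732 (K = Mul(-2, Mul(-6, -61)) = Mul(-2, 366) = -732)
B = 0 (B = Mul(Rational(-1, 3), Mul(0, -12)) = Mul(Rational(-1, 3), 0) = 0)
Mul(Add(Mul(Add(166, Function('b')(3)), Pow(Add(-46, B), -1)), Add(Mul(8, -10), 12)), K) = Mul(Add(Mul(Add(166, 3), Pow(Add(-46, 0), -1)), Add(Mul(8, -10), 12)), -732) = Mul(Add(Mul(169, Pow(-46, -1)), Add(-80, 12)), -732) = Mul(Add(Mul(169, Rational(-1, 46)), -68), -732) = Mul(Add(Rational(-169, 46), -68), -732) = Mul(Rational(-3297, 46), -732) = Rational(1206702, 23)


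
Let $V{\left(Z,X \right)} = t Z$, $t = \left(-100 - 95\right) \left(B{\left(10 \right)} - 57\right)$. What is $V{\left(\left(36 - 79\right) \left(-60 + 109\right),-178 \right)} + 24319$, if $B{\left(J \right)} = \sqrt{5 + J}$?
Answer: $-23394986 + 410865 \sqrt{15} \approx -2.1804 \cdot 10^{7}$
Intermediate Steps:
$t = 11115 - 195 \sqrt{15}$ ($t = \left(-100 - 95\right) \left(\sqrt{5 + 10} - 57\right) = - 195 \left(\sqrt{15} - 57\right) = - 195 \left(-57 + \sqrt{15}\right) = 11115 - 195 \sqrt{15} \approx 10360.0$)
$V{\left(Z,X \right)} = Z \left(11115 - 195 \sqrt{15}\right)$ ($V{\left(Z,X \right)} = \left(11115 - 195 \sqrt{15}\right) Z = Z \left(11115 - 195 \sqrt{15}\right)$)
$V{\left(\left(36 - 79\right) \left(-60 + 109\right),-178 \right)} + 24319 = 195 \left(36 - 79\right) \left(-60 + 109\right) \left(57 - \sqrt{15}\right) + 24319 = 195 \left(\left(-43\right) 49\right) \left(57 - \sqrt{15}\right) + 24319 = 195 \left(-2107\right) \left(57 - \sqrt{15}\right) + 24319 = \left(-23419305 + 410865 \sqrt{15}\right) + 24319 = -23394986 + 410865 \sqrt{15}$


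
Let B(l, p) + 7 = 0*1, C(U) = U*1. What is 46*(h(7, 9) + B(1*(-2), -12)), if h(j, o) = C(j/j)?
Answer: -276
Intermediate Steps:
C(U) = U
h(j, o) = 1 (h(j, o) = j/j = 1)
B(l, p) = -7 (B(l, p) = -7 + 0*1 = -7 + 0 = -7)
46*(h(7, 9) + B(1*(-2), -12)) = 46*(1 - 7) = 46*(-6) = -276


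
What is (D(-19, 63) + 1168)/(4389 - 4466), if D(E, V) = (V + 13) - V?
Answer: -1181/77 ≈ -15.338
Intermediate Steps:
D(E, V) = 13 (D(E, V) = (13 + V) - V = 13)
(D(-19, 63) + 1168)/(4389 - 4466) = (13 + 1168)/(4389 - 4466) = 1181/(-77) = 1181*(-1/77) = -1181/77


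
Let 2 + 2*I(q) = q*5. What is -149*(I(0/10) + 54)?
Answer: -7897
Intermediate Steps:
I(q) = -1 + 5*q/2 (I(q) = -1 + (q*5)/2 = -1 + (5*q)/2 = -1 + 5*q/2)
-149*(I(0/10) + 54) = -149*((-1 + 5*(0/10)/2) + 54) = -149*((-1 + 5*(0*(⅒))/2) + 54) = -149*((-1 + (5/2)*0) + 54) = -149*((-1 + 0) + 54) = -149*(-1 + 54) = -149*53 = -7897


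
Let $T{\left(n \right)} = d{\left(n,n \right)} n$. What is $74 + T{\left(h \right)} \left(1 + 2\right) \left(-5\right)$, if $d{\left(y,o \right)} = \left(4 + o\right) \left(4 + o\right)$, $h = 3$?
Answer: $-2131$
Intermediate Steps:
$d{\left(y,o \right)} = \left(4 + o\right)^{2}$
$T{\left(n \right)} = n \left(4 + n\right)^{2}$ ($T{\left(n \right)} = \left(4 + n\right)^{2} n = n \left(4 + n\right)^{2}$)
$74 + T{\left(h \right)} \left(1 + 2\right) \left(-5\right) = 74 + 3 \left(4 + 3\right)^{2} \left(1 + 2\right) \left(-5\right) = 74 + 3 \cdot 7^{2} \cdot 3 \left(-5\right) = 74 + 3 \cdot 49 \left(-15\right) = 74 + 147 \left(-15\right) = 74 - 2205 = -2131$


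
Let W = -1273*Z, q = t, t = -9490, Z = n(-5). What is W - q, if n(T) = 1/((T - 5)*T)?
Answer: 473227/50 ≈ 9464.5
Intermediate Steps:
n(T) = 1/(T*(-5 + T)) (n(T) = 1/((-5 + T)*T) = 1/(T*(-5 + T)))
Z = 1/50 (Z = 1/((-5)*(-5 - 5)) = -1/5/(-10) = -1/5*(-1/10) = 1/50 ≈ 0.020000)
q = -9490
W = -1273/50 (W = -1273*1/50 = -1273/50 ≈ -25.460)
W - q = -1273/50 - 1*(-9490) = -1273/50 + 9490 = 473227/50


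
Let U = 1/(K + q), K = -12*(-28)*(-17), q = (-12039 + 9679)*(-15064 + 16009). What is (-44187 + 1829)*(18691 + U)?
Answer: -885100721194189/1117956 ≈ -7.9171e+8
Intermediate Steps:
q = -2230200 (q = -2360*945 = -2230200)
K = -5712 (K = 336*(-17) = -5712)
U = -1/2235912 (U = 1/(-5712 - 2230200) = 1/(-2235912) = -1/2235912 ≈ -4.4724e-7)
(-44187 + 1829)*(18691 + U) = (-44187 + 1829)*(18691 - 1/2235912) = -42358*41791431191/2235912 = -885100721194189/1117956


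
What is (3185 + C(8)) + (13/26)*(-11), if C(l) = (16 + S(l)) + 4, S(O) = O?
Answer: 6415/2 ≈ 3207.5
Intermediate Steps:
C(l) = 20 + l (C(l) = (16 + l) + 4 = 20 + l)
(3185 + C(8)) + (13/26)*(-11) = (3185 + (20 + 8)) + (13/26)*(-11) = (3185 + 28) + (13*(1/26))*(-11) = 3213 + (1/2)*(-11) = 3213 - 11/2 = 6415/2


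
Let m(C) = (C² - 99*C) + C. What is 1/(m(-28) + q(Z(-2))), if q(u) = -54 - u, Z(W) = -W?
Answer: 1/3472 ≈ 0.00028802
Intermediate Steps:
m(C) = C² - 98*C
1/(m(-28) + q(Z(-2))) = 1/(-28*(-98 - 28) + (-54 - (-1)*(-2))) = 1/(-28*(-126) + (-54 - 1*2)) = 1/(3528 + (-54 - 2)) = 1/(3528 - 56) = 1/3472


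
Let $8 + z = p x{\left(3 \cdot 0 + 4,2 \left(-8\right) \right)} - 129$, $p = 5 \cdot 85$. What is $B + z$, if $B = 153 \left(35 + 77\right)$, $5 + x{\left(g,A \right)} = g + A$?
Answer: $9774$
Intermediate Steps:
$p = 425$
$x{\left(g,A \right)} = -5 + A + g$ ($x{\left(g,A \right)} = -5 + \left(g + A\right) = -5 + \left(A + g\right) = -5 + A + g$)
$z = -7362$ ($z = -8 + \left(425 \left(-5 + 2 \left(-8\right) + \left(3 \cdot 0 + 4\right)\right) - 129\right) = -8 + \left(425 \left(-5 - 16 + \left(0 + 4\right)\right) - 129\right) = -8 + \left(425 \left(-5 - 16 + 4\right) - 129\right) = -8 + \left(425 \left(-17\right) - 129\right) = -8 - 7354 = -7362$)
$B = 17136$ ($B = 153 \cdot 112 = 17136$)
$B + z = 17136 - 7362 = 9774$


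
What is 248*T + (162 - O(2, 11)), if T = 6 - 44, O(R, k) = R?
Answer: -9264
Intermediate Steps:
T = -38
248*T + (162 - O(2, 11)) = 248*(-38) + (162 - 1*2) = -9424 + (162 - 2) = -9424 + 160 = -9264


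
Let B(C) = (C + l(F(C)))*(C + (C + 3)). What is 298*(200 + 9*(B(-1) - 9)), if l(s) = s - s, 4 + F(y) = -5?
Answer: 32780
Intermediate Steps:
F(y) = -9 (F(y) = -4 - 5 = -9)
l(s) = 0
B(C) = C*(3 + 2*C) (B(C) = (C + 0)*(C + (C + 3)) = C*(C + (3 + C)) = C*(3 + 2*C))
298*(200 + 9*(B(-1) - 9)) = 298*(200 + 9*(-(3 + 2*(-1)) - 9)) = 298*(200 + 9*(-(3 - 2) - 9)) = 298*(200 + 9*(-1*1 - 9)) = 298*(200 + 9*(-1 - 9)) = 298*(200 + 9*(-10)) = 298*(200 - 90) = 298*110 = 32780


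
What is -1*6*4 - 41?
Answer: -65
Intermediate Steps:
-1*6*4 - 41 = -6*4 - 41 = -24 - 41 = -65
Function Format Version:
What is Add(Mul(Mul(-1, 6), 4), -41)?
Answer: -65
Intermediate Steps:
Add(Mul(Mul(-1, 6), 4), -41) = Add(Mul(-6, 4), -41) = Add(-24, -41) = -65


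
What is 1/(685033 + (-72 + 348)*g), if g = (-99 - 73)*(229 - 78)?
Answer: -1/6483239 ≈ -1.5424e-7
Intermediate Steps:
g = -25972 (g = -172*151 = -25972)
1/(685033 + (-72 + 348)*g) = 1/(685033 + (-72 + 348)*(-25972)) = 1/(685033 + 276*(-25972)) = 1/(685033 - 7168272) = 1/(-6483239) = -1/6483239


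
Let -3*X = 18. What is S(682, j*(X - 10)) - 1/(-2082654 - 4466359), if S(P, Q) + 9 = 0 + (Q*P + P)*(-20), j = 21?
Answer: 29925001061084/6549013 ≈ 4.5694e+6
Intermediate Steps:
X = -6 (X = -⅓*18 = -6)
S(P, Q) = -9 - 20*P - 20*P*Q (S(P, Q) = -9 + (0 + (Q*P + P)*(-20)) = -9 + (0 + (P*Q + P)*(-20)) = -9 + (0 + (P + P*Q)*(-20)) = -9 + (0 + (-20*P - 20*P*Q)) = -9 + (-20*P - 20*P*Q) = -9 - 20*P - 20*P*Q)
S(682, j*(X - 10)) - 1/(-2082654 - 4466359) = (-9 - 20*682 - 20*682*21*(-6 - 10)) - 1/(-2082654 - 4466359) = (-9 - 13640 - 20*682*21*(-16)) - 1/(-6549013) = (-9 - 13640 - 20*682*(-336)) - 1*(-1/6549013) = (-9 - 13640 + 4583040) + 1/6549013 = 4569391 + 1/6549013 = 29925001061084/6549013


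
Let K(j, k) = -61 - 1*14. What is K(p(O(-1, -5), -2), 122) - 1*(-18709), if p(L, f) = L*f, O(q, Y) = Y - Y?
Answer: 18634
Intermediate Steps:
O(q, Y) = 0
K(j, k) = -75 (K(j, k) = -61 - 14 = -75)
K(p(O(-1, -5), -2), 122) - 1*(-18709) = -75 - 1*(-18709) = -75 + 18709 = 18634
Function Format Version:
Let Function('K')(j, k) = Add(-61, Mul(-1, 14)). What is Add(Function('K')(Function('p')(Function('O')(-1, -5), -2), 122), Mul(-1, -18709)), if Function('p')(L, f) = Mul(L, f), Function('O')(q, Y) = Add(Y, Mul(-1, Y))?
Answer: 18634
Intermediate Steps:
Function('O')(q, Y) = 0
Function('K')(j, k) = -75 (Function('K')(j, k) = Add(-61, -14) = -75)
Add(Function('K')(Function('p')(Function('O')(-1, -5), -2), 122), Mul(-1, -18709)) = Add(-75, Mul(-1, -18709)) = Add(-75, 18709) = 18634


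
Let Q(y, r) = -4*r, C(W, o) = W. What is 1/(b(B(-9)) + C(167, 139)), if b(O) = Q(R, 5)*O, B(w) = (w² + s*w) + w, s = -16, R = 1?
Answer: -1/4153 ≈ -0.00024079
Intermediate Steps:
B(w) = w² - 15*w (B(w) = (w² - 16*w) + w = w² - 15*w)
b(O) = -20*O (b(O) = (-4*5)*O = -20*O)
1/(b(B(-9)) + C(167, 139)) = 1/(-(-180)*(-15 - 9) + 167) = 1/(-(-180)*(-24) + 167) = 1/(-20*216 + 167) = 1/(-4320 + 167) = 1/(-4153) = -1/4153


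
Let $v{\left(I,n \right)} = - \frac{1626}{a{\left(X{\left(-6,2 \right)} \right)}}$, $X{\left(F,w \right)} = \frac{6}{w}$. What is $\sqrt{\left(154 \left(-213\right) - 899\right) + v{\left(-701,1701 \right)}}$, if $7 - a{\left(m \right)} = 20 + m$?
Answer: $\frac{i \sqrt{537590}}{4} \approx 183.3 i$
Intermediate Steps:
$a{\left(m \right)} = -13 - m$ ($a{\left(m \right)} = 7 - \left(20 + m\right) = -13 - m$)
$v{\left(I,n \right)} = \frac{813}{8}$ ($v{\left(I,n \right)} = - \frac{1626}{-13 - \frac{6}{2}} = - \frac{1626}{-13 - 6 \cdot \frac{1}{2}} = - \frac{1626}{-13 - 3} = - \frac{1626}{-16} = \left(-1626\right) \left(- \frac{1}{16}\right) = \frac{813}{8}$)
$\sqrt{\left(154 \left(-213\right) - 899\right) + v{\left(-701,1701 \right)}} = \sqrt{\left(154 \left(-213\right) - 899\right) + \frac{813}{8}} = \sqrt{\left(-32802 - 899\right) + \frac{813}{8}} = \sqrt{-33701 + \frac{813}{8}} = \sqrt{- \frac{268795}{8}} = \frac{i \sqrt{537590}}{4}$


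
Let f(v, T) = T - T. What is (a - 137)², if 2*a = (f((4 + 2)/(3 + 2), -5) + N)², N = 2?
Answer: 18225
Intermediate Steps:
f(v, T) = 0
a = 2 (a = (0 + 2)²/2 = (½)*2² = (½)*4 = 2)
(a - 137)² = (2 - 137)² = (-135)² = 18225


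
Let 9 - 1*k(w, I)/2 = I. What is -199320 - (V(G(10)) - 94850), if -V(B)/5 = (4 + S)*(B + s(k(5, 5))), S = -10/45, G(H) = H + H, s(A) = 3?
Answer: -936320/9 ≈ -1.0404e+5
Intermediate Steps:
k(w, I) = 18 - 2*I
G(H) = 2*H
S = -2/9 (S = -10*1/45 = -2/9 ≈ -0.22222)
V(B) = -170/3 - 170*B/9 (V(B) = -5*(4 - 2/9)*(B + 3) = -170*(3 + B)/9 = -5*(34/3 + 34*B/9) = -170/3 - 170*B/9)
-199320 - (V(G(10)) - 94850) = -199320 - ((-170/3 - 340*10/9) - 94850) = -199320 - ((-170/3 - 170/9*20) - 94850) = -199320 - ((-170/3 - 3400/9) - 94850) = -199320 - (-3910/9 - 94850) = -199320 - 1*(-857560/9) = -199320 + 857560/9 = -936320/9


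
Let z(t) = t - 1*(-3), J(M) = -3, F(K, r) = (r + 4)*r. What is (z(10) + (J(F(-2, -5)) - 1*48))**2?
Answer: 1444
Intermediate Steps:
F(K, r) = r*(4 + r) (F(K, r) = (4 + r)*r = r*(4 + r))
z(t) = 3 + t (z(t) = t + 3 = 3 + t)
(z(10) + (J(F(-2, -5)) - 1*48))**2 = ((3 + 10) + (-3 - 1*48))**2 = (13 + (-3 - 48))**2 = (13 - 51)**2 = (-38)**2 = 1444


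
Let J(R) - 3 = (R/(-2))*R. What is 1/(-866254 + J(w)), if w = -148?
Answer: -1/877203 ≈ -1.1400e-6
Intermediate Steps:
J(R) = 3 - R²/2 (J(R) = 3 + (R/(-2))*R = 3 + (-R/2)*R = 3 - R²/2)
1/(-866254 + J(w)) = 1/(-866254 + (3 - ½*(-148)²)) = 1/(-866254 + (3 - ½*21904)) = 1/(-866254 + (3 - 10952)) = 1/(-866254 - 10949) = 1/(-877203) = -1/877203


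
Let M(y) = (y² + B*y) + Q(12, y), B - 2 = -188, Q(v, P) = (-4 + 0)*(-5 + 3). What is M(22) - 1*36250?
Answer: -39850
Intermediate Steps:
Q(v, P) = 8 (Q(v, P) = -4*(-2) = 8)
B = -186 (B = 2 - 188 = -186)
M(y) = 8 + y² - 186*y (M(y) = (y² - 186*y) + 8 = 8 + y² - 186*y)
M(22) - 1*36250 = (8 + 22² - 186*22) - 1*36250 = (8 + 484 - 4092) - 36250 = -3600 - 36250 = -39850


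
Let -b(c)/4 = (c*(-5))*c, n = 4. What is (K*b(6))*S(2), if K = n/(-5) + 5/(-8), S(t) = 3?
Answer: -3078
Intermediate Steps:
K = -57/40 (K = 4/(-5) + 5/(-8) = 4*(-⅕) + 5*(-⅛) = -⅘ - 5/8 = -57/40 ≈ -1.4250)
b(c) = 20*c² (b(c) = -4*c*(-5)*c = -4*(-5*c)*c = -(-20)*c² = 20*c²)
(K*b(6))*S(2) = -57*6²/2*3 = -57*36/2*3 = -57/40*720*3 = -1026*3 = -3078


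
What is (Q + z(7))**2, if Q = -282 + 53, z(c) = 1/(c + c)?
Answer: 10272025/196 ≈ 52408.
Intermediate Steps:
z(c) = 1/(2*c)
Q = -229
(Q + z(7))**2 = (-229 + (1/2)/7)**2 = (-229 + (1/2)*(1/7))**2 = (-229 + 1/14)**2 = (-3205/14)**2 = 10272025/196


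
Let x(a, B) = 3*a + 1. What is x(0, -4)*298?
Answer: 298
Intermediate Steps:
x(a, B) = 1 + 3*a
x(0, -4)*298 = (1 + 3*0)*298 = (1 + 0)*298 = 1*298 = 298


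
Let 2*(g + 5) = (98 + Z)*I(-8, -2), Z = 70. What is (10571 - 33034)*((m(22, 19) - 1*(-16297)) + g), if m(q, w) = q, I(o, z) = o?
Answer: -351366246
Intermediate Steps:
g = -677 (g = -5 + ((98 + 70)*(-8))/2 = -5 + (168*(-8))/2 = -5 + (1/2)*(-1344) = -5 - 672 = -677)
(10571 - 33034)*((m(22, 19) - 1*(-16297)) + g) = (10571 - 33034)*((22 - 1*(-16297)) - 677) = -22463*((22 + 16297) - 677) = -22463*(16319 - 677) = -22463*15642 = -351366246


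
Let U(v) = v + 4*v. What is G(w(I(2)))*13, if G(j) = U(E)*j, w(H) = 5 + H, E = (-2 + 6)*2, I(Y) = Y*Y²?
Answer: 6760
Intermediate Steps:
I(Y) = Y³
E = 8 (E = 4*2 = 8)
U(v) = 5*v
G(j) = 40*j (G(j) = (5*8)*j = 40*j)
G(w(I(2)))*13 = (40*(5 + 2³))*13 = (40*(5 + 8))*13 = (40*13)*13 = 520*13 = 6760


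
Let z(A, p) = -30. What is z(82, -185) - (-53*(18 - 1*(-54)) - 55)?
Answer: 3841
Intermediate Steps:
z(82, -185) - (-53*(18 - 1*(-54)) - 55) = -30 - (-53*(18 - 1*(-54)) - 55) = -30 - (-53*(18 + 54) - 55) = -30 - (-53*72 - 55) = -30 - (-3816 - 55) = -30 - 1*(-3871) = -30 + 3871 = 3841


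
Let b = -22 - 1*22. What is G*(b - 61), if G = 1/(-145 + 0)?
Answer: 21/29 ≈ 0.72414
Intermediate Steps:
b = -44 (b = -22 - 22 = -44)
G = -1/145 (G = 1/(-145) = -1/145 ≈ -0.0068966)
G*(b - 61) = -(-44 - 61)/145 = -1/145*(-105) = 21/29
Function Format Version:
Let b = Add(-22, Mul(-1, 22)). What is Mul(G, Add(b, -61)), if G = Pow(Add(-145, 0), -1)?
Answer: Rational(21, 29) ≈ 0.72414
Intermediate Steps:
b = -44 (b = Add(-22, -22) = -44)
G = Rational(-1, 145) (G = Pow(-145, -1) = Rational(-1, 145) ≈ -0.0068966)
Mul(G, Add(b, -61)) = Mul(Rational(-1, 145), Add(-44, -61)) = Mul(Rational(-1, 145), -105) = Rational(21, 29)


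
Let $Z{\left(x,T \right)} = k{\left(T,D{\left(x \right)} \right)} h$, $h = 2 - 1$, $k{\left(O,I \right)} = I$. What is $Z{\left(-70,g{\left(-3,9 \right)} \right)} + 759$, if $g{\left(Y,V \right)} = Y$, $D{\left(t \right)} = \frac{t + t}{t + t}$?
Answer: $760$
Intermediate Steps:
$D{\left(t \right)} = 1$ ($D{\left(t \right)} = \frac{2 t}{2 t} = 2 t \frac{1}{2 t} = 1$)
$h = 1$ ($h = 2 - 1 = 1$)
$Z{\left(x,T \right)} = 1$ ($Z{\left(x,T \right)} = 1 \cdot 1 = 1$)
$Z{\left(-70,g{\left(-3,9 \right)} \right)} + 759 = 1 + 759 = 760$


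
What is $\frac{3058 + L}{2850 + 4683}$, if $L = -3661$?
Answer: $- \frac{67}{837} \approx -0.080048$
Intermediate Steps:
$\frac{3058 + L}{2850 + 4683} = \frac{3058 - 3661}{2850 + 4683} = - \frac{603}{7533} = \left(-603\right) \frac{1}{7533} = - \frac{67}{837}$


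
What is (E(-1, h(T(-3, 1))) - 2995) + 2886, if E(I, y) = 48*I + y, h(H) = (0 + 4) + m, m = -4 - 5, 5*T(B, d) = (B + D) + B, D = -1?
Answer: -162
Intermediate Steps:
T(B, d) = -⅕ + 2*B/5 (T(B, d) = ((B - 1) + B)/5 = ((-1 + B) + B)/5 = (-1 + 2*B)/5 = -⅕ + 2*B/5)
m = -9
h(H) = -5 (h(H) = (0 + 4) - 9 = 4 - 9 = -5)
E(I, y) = y + 48*I
(E(-1, h(T(-3, 1))) - 2995) + 2886 = ((-5 + 48*(-1)) - 2995) + 2886 = ((-5 - 48) - 2995) + 2886 = (-53 - 2995) + 2886 = -3048 + 2886 = -162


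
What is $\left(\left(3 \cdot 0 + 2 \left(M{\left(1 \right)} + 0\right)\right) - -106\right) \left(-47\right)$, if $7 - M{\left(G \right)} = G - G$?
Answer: $-5640$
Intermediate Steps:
$M{\left(G \right)} = 7$ ($M{\left(G \right)} = 7 - \left(G - G\right) = 7 - 0 = 7 + 0 = 7$)
$\left(\left(3 \cdot 0 + 2 \left(M{\left(1 \right)} + 0\right)\right) - -106\right) \left(-47\right) = \left(\left(3 \cdot 0 + 2 \left(7 + 0\right)\right) - -106\right) \left(-47\right) = \left(\left(0 + 2 \cdot 7\right) + 106\right) \left(-47\right) = \left(\left(0 + 14\right) + 106\right) \left(-47\right) = \left(14 + 106\right) \left(-47\right) = 120 \left(-47\right) = -5640$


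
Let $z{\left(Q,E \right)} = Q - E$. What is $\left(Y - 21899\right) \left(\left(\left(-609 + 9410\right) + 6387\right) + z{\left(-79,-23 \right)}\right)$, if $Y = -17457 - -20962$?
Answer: $-278338008$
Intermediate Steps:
$Y = 3505$ ($Y = -17457 + 20962 = 3505$)
$\left(Y - 21899\right) \left(\left(\left(-609 + 9410\right) + 6387\right) + z{\left(-79,-23 \right)}\right) = \left(3505 - 21899\right) \left(\left(\left(-609 + 9410\right) + 6387\right) - 56\right) = - 18394 \left(\left(8801 + 6387\right) + \left(-79 + 23\right)\right) = - 18394 \left(15188 - 56\right) = \left(-18394\right) 15132 = -278338008$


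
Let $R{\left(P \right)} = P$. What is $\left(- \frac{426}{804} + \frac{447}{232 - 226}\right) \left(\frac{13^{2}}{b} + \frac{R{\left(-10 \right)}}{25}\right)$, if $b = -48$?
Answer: $- \frac{388633}{1340} \approx -290.02$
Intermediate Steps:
$\left(- \frac{426}{804} + \frac{447}{232 - 226}\right) \left(\frac{13^{2}}{b} + \frac{R{\left(-10 \right)}}{25}\right) = \left(- \frac{426}{804} + \frac{447}{232 - 226}\right) \left(\frac{13^{2}}{-48} - \frac{10}{25}\right) = \left(\left(-426\right) \frac{1}{804} + \frac{447}{6}\right) \left(169 \left(- \frac{1}{48}\right) - \frac{2}{5}\right) = \left(- \frac{71}{134} + 447 \cdot \frac{1}{6}\right) \left(- \frac{169}{48} - \frac{2}{5}\right) = \left(- \frac{71}{134} + \frac{149}{2}\right) \left(- \frac{941}{240}\right) = \frac{4956}{67} \left(- \frac{941}{240}\right) = - \frac{388633}{1340}$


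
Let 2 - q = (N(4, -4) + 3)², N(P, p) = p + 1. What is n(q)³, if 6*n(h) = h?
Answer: 1/27 ≈ 0.037037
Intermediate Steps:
N(P, p) = 1 + p
q = 2 (q = 2 - ((1 - 4) + 3)² = 2 - (-3 + 3)² = 2 - 1*0² = 2 - 1*0 = 2 + 0 = 2)
n(h) = h/6
n(q)³ = ((⅙)*2)³ = (⅓)³ = 1/27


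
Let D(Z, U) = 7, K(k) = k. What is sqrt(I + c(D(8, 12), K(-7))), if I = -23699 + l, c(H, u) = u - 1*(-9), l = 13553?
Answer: 4*I*sqrt(634) ≈ 100.72*I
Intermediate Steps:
c(H, u) = 9 + u (c(H, u) = u + 9 = 9 + u)
I = -10146 (I = -23699 + 13553 = -10146)
sqrt(I + c(D(8, 12), K(-7))) = sqrt(-10146 + (9 - 7)) = sqrt(-10146 + 2) = sqrt(-10144) = 4*I*sqrt(634)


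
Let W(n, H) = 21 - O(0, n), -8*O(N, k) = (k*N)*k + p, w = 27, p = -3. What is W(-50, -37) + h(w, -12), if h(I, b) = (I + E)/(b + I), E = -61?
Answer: 2203/120 ≈ 18.358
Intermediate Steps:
O(N, k) = 3/8 - N*k²/8 (O(N, k) = -((k*N)*k - 3)/8 = -((N*k)*k - 3)/8 = -(N*k² - 3)/8 = -(-3 + N*k²)/8 = 3/8 - N*k²/8)
W(n, H) = 165/8 (W(n, H) = 21 - (3/8 - ⅛*0*n²) = 21 - (3/8 + 0) = 21 - 1*3/8 = 21 - 3/8 = 165/8)
h(I, b) = (-61 + I)/(I + b) (h(I, b) = (I - 61)/(b + I) = (-61 + I)/(I + b))
W(-50, -37) + h(w, -12) = 165/8 + (-61 + 27)/(27 - 12) = 165/8 - 34/15 = 2203/120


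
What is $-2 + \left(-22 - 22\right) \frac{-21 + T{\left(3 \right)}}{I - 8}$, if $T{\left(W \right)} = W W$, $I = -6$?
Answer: $- \frac{278}{7} \approx -39.714$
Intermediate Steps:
$T{\left(W \right)} = W^{2}$
$-2 + \left(-22 - 22\right) \frac{-21 + T{\left(3 \right)}}{I - 8} = -2 + \left(-22 - 22\right) \frac{-21 + 3^{2}}{-6 - 8} = -2 - 44 \frac{-21 + 9}{-14} = -2 - 44 \left(\left(-12\right) \left(- \frac{1}{14}\right)\right) = -2 - \frac{264}{7} = - \frac{278}{7}$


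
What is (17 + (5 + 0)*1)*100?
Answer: 2200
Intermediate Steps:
(17 + (5 + 0)*1)*100 = (17 + 5*1)*100 = (17 + 5)*100 = 22*100 = 2200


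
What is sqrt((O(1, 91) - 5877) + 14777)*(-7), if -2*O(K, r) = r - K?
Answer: -7*sqrt(8855) ≈ -658.71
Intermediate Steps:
O(K, r) = K/2 - r/2 (O(K, r) = -(r - K)/2 = K/2 - r/2)
sqrt((O(1, 91) - 5877) + 14777)*(-7) = sqrt((((1/2)*1 - 1/2*91) - 5877) + 14777)*(-7) = sqrt(((1/2 - 91/2) - 5877) + 14777)*(-7) = sqrt((-45 - 5877) + 14777)*(-7) = sqrt(-5922 + 14777)*(-7) = sqrt(8855)*(-7) = -7*sqrt(8855)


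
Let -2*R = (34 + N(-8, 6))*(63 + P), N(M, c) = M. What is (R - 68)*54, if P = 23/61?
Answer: -2937924/61 ≈ -48163.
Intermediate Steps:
P = 23/61 (P = 23*(1/61) = 23/61 ≈ 0.37705)
R = -50258/61 (R = -(34 - 8)*(63 + 23/61)/2 = -13*3866/61 = -½*100516/61 = -50258/61 ≈ -823.90)
(R - 68)*54 = (-50258/61 - 68)*54 = -54406/61*54 = -2937924/61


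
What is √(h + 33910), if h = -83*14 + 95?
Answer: √32843 ≈ 181.23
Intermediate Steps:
h = -1067 (h = -1162 + 95 = -1067)
√(h + 33910) = √(-1067 + 33910) = √32843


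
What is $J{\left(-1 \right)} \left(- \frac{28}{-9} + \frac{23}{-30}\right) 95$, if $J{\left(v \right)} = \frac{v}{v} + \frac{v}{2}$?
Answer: $\frac{4009}{36} \approx 111.36$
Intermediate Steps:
$J{\left(v \right)} = 1 + \frac{v}{2}$ ($J{\left(v \right)} = 1 + v \frac{1}{2} = 1 + \frac{v}{2}$)
$J{\left(-1 \right)} \left(- \frac{28}{-9} + \frac{23}{-30}\right) 95 = \left(1 + \frac{1}{2} \left(-1\right)\right) \left(- \frac{28}{-9} + \frac{23}{-30}\right) 95 = \left(1 - \frac{1}{2}\right) \left(\left(-28\right) \left(- \frac{1}{9}\right) + 23 \left(- \frac{1}{30}\right)\right) 95 = \frac{\frac{28}{9} - \frac{23}{30}}{2} \cdot 95 = \frac{1}{2} \cdot \frac{211}{90} \cdot 95 = \frac{211}{180} \cdot 95 = \frac{4009}{36}$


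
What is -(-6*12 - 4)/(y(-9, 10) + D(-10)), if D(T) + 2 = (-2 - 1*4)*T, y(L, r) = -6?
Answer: 19/13 ≈ 1.4615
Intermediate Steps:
D(T) = -2 - 6*T (D(T) = -2 + (-2 - 1*4)*T = -2 + (-2 - 4)*T = -2 - 6*T)
-(-6*12 - 4)/(y(-9, 10) + D(-10)) = -(-6*12 - 4)/(-6 + (-2 - 6*(-10))) = -(-72 - 4)/(-6 + (-2 + 60)) = -(-76)/(-6 + 58) = -(-76)/52 = -1*(-19/13) = 19/13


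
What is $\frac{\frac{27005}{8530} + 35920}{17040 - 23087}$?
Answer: $- \frac{61284921}{10316182} \approx -5.9407$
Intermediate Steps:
$\frac{\frac{27005}{8530} + 35920}{17040 - 23087} = \frac{27005 \cdot \frac{1}{8530} + 35920}{-6047} = \left(\frac{5401}{1706} + 35920\right) \left(- \frac{1}{6047}\right) = \frac{61284921}{1706} \left(- \frac{1}{6047}\right) = - \frac{61284921}{10316182}$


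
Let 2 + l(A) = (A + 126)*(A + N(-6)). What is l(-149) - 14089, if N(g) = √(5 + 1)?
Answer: -10664 - 23*√6 ≈ -10720.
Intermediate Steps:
N(g) = √6
l(A) = -2 + (126 + A)*(A + √6) (l(A) = -2 + (A + 126)*(A + √6) = -2 + (126 + A)*(A + √6))
l(-149) - 14089 = (-2 + (-149)² + 126*(-149) + 126*√6 - 149*√6) - 14089 = (-2 + 22201 - 18774 + 126*√6 - 149*√6) - 14089 = (3425 - 23*√6) - 14089 = -10664 - 23*√6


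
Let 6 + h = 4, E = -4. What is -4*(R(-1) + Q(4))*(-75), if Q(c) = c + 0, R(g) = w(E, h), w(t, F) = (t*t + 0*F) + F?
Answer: 5400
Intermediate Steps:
h = -2 (h = -6 + 4 = -2)
w(t, F) = F + t² (w(t, F) = (t² + 0) + F = t² + F = F + t²)
R(g) = 14 (R(g) = -2 + (-4)² = -2 + 16 = 14)
Q(c) = c
-4*(R(-1) + Q(4))*(-75) = -4*(14 + 4)*(-75) = -4*18*(-75) = -72*(-75) = 5400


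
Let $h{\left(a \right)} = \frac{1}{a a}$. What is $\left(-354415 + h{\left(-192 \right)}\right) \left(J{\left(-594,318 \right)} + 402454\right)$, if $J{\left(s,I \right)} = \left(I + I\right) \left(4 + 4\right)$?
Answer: $- \frac{2662299609641989}{18432} \approx -1.4444 \cdot 10^{11}$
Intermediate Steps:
$h{\left(a \right)} = \frac{1}{a^{2}}$
$J{\left(s,I \right)} = 16 I$ ($J{\left(s,I \right)} = 2 I 8 = 16 I$)
$\left(-354415 + h{\left(-192 \right)}\right) \left(J{\left(-594,318 \right)} + 402454\right) = \left(-354415 + \frac{1}{36864}\right) \left(16 \cdot 318 + 402454\right) = \left(-354415 + \frac{1}{36864}\right) \left(5088 + 402454\right) = \left(- \frac{13065154559}{36864}\right) 407542 = - \frac{2662299609641989}{18432}$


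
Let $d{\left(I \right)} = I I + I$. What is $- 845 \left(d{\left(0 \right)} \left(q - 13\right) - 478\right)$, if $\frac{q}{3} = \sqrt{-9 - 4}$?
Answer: $403910$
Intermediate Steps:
$q = 3 i \sqrt{13}$ ($q = 3 \sqrt{-9 - 4} = 3 \sqrt{-13} = 3 i \sqrt{13} \approx 10.817 i$)
$d{\left(I \right)} = I + I^{2}$ ($d{\left(I \right)} = I^{2} + I = I + I^{2}$)
$- 845 \left(d{\left(0 \right)} \left(q - 13\right) - 478\right) = - 845 \left(0 \left(1 + 0\right) \left(3 i \sqrt{13} - 13\right) - 478\right) = - 845 \left(0 \cdot 1 \left(-13 + 3 i \sqrt{13}\right) - 478\right) = - 845 \left(0 \left(-13 + 3 i \sqrt{13}\right) - 478\right) = - 845 \left(0 - 478\right) = \left(-845\right) \left(-478\right) = 403910$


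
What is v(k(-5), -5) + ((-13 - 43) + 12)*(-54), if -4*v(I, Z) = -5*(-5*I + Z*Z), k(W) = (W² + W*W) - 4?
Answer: 8479/4 ≈ 2119.8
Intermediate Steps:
k(W) = -4 + 2*W² (k(W) = (W² + W²) - 4 = 2*W² - 4 = -4 + 2*W²)
v(I, Z) = -25*I/4 + 5*Z²/4 (v(I, Z) = -(-5)*(-5*I + Z*Z)/4 = -(-5)*(-5*I + Z²)/4 = -(-5)*(Z² - 5*I)/4 = -(-5*Z² + 25*I)/4 = -25*I/4 + 5*Z²/4)
v(k(-5), -5) + ((-13 - 43) + 12)*(-54) = (-25*(-4 + 2*(-5)²)/4 + (5/4)*(-5)²) + ((-13 - 43) + 12)*(-54) = (-25*(-4 + 2*25)/4 + (5/4)*25) + (-56 + 12)*(-54) = (-25*(-4 + 50)/4 + 125/4) - 44*(-54) = (-25/4*46 + 125/4) + 2376 = (-575/2 + 125/4) + 2376 = -1025/4 + 2376 = 8479/4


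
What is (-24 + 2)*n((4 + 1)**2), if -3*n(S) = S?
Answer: 550/3 ≈ 183.33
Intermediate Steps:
n(S) = -S/3
(-24 + 2)*n((4 + 1)**2) = (-24 + 2)*(-(4 + 1)**2/3) = -(-22)*5**2/3 = -(-22)*25/3 = -22*(-25/3) = 550/3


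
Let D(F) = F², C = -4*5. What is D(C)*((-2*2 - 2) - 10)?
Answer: -6400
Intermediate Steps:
C = -20
D(C)*((-2*2 - 2) - 10) = (-20)²*((-2*2 - 2) - 10) = 400*((-2*2 - 2) - 10) = 400*((-4 - 2) - 10) = 400*(-6 - 10) = 400*(-16) = -6400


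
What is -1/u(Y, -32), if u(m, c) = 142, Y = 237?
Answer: -1/142 ≈ -0.0070423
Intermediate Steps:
-1/u(Y, -32) = -1/142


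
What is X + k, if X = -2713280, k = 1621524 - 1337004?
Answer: -2428760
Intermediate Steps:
k = 284520
X + k = -2713280 + 284520 = -2428760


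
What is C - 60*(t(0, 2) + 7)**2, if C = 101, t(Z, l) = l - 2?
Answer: -2839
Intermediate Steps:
t(Z, l) = -2 + l
C - 60*(t(0, 2) + 7)**2 = 101 - 60*((-2 + 2) + 7)**2 = 101 - 60*(0 + 7)**2 = 101 - 60*7**2 = 101 - 60*49 = 101 - 2940 = -2839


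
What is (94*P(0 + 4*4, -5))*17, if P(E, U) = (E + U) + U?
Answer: 9588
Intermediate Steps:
P(E, U) = E + 2*U
(94*P(0 + 4*4, -5))*17 = (94*((0 + 4*4) + 2*(-5)))*17 = (94*((0 + 16) - 10))*17 = (94*(16 - 10))*17 = (94*6)*17 = 564*17 = 9588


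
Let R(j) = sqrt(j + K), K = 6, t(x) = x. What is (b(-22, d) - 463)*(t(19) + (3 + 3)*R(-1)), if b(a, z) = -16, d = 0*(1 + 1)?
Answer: -9101 - 2874*sqrt(5) ≈ -15527.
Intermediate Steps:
d = 0 (d = 0*2 = 0)
R(j) = sqrt(6 + j) (R(j) = sqrt(j + 6) = sqrt(6 + j))
(b(-22, d) - 463)*(t(19) + (3 + 3)*R(-1)) = (-16 - 463)*(19 + (3 + 3)*sqrt(6 - 1)) = -479*(19 + 6*sqrt(5)) = -9101 - 2874*sqrt(5)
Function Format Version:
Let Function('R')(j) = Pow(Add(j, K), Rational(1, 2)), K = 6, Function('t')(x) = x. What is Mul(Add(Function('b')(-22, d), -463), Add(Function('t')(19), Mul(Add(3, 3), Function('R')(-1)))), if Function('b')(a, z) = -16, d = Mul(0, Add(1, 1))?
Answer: Add(-9101, Mul(-2874, Pow(5, Rational(1, 2)))) ≈ -15527.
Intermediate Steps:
d = 0 (d = Mul(0, 2) = 0)
Function('R')(j) = Pow(Add(6, j), Rational(1, 2)) (Function('R')(j) = Pow(Add(j, 6), Rational(1, 2)) = Pow(Add(6, j), Rational(1, 2)))
Mul(Add(Function('b')(-22, d), -463), Add(Function('t')(19), Mul(Add(3, 3), Function('R')(-1)))) = Mul(Add(-16, -463), Add(19, Mul(Add(3, 3), Pow(Add(6, -1), Rational(1, 2))))) = Mul(-479, Add(19, Mul(6, Pow(5, Rational(1, 2))))) = Add(-9101, Mul(-2874, Pow(5, Rational(1, 2))))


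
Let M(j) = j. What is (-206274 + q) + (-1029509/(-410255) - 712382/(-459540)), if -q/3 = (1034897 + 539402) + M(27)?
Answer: -92930412797229713/18852858270 ≈ -4.9292e+6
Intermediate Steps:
q = -4722978 (q = -3*((1034897 + 539402) + 27) = -3*(1574299 + 27) = -3*1574326 = -4722978)
(-206274 + q) + (-1029509/(-410255) - 712382/(-459540)) = (-206274 - 4722978) + (-1029509/(-410255) - 712382/(-459540)) = -4929252 + (-1029509*(-1/410255) - 712382*(-1/459540)) = -4929252 + (1029509/410255 + 356191/229770) = -4929252 + 76535884327/18852858270 = -92930412797229713/18852858270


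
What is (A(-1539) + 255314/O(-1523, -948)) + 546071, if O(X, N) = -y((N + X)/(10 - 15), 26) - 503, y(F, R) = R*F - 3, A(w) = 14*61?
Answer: 18251889740/33373 ≈ 5.4691e+5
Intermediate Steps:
A(w) = 854
y(F, R) = -3 + F*R (y(F, R) = F*R - 3 = -3 + F*R)
O(X, N) = -500 + 26*N/5 + 26*X/5 (O(X, N) = -(-3 + ((N + X)/(10 - 15))*26) - 503 = -(-3 + ((N + X)/(-5))*26) - 503 = -(-3 + ((N + X)*(-⅕))*26) - 503 = -(-3 + (-N/5 - X/5)*26) - 503 = -(-3 + (-26*N/5 - 26*X/5)) - 503 = -(-3 - 26*N/5 - 26*X/5) - 503 = (3 + 26*N/5 + 26*X/5) - 503 = -500 + 26*N/5 + 26*X/5)
(A(-1539) + 255314/O(-1523, -948)) + 546071 = (854 + 255314/(-500 + (26/5)*(-948) + (26/5)*(-1523))) + 546071 = (854 + 255314/(-500 - 24648/5 - 39598/5)) + 546071 = (854 + 255314/(-66746/5)) + 546071 = (854 + 255314*(-5/66746)) + 546071 = (854 - 638285/33373) + 546071 = 27862257/33373 + 546071 = 18251889740/33373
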